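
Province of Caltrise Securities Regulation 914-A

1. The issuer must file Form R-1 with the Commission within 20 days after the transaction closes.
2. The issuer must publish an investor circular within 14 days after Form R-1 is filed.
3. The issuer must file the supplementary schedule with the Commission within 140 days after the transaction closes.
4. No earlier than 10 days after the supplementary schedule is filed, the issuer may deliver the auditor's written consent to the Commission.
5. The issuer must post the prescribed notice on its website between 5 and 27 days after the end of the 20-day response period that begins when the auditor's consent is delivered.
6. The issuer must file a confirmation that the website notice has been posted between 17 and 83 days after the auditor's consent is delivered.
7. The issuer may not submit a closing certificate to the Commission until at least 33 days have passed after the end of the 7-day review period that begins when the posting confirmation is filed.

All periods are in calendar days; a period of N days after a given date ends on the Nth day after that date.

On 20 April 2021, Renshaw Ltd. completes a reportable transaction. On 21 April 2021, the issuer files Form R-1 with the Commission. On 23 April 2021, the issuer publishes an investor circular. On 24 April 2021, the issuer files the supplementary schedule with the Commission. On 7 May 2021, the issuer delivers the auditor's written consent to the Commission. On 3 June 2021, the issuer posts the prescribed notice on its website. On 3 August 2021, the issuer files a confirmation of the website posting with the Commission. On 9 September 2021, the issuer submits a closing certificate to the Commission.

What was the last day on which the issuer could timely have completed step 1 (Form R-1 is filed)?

Step 1 runs from 20 April 2021, when the transaction closes. 20 days after 20 April 2021 is 10 May 2021.

10 May 2021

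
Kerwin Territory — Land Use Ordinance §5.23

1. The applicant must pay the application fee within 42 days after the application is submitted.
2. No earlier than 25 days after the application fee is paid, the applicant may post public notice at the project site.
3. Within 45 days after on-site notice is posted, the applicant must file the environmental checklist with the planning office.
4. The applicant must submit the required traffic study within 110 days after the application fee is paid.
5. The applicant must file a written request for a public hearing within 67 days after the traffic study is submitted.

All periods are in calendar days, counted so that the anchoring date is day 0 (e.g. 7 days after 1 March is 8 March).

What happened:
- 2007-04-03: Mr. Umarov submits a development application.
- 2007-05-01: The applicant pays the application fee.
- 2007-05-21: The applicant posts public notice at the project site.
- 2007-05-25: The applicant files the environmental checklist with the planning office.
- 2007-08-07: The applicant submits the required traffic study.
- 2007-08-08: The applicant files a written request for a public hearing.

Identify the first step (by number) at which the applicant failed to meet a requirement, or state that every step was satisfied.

Step 2

(1) due by 2007-04-03 + 42 days = 2007-05-15; 2007-05-01 is within that limit.
(2) permitted from 2007-05-01 + 25 days = 2007-05-26 onward; acted on 2007-05-21, 5 days prematurely.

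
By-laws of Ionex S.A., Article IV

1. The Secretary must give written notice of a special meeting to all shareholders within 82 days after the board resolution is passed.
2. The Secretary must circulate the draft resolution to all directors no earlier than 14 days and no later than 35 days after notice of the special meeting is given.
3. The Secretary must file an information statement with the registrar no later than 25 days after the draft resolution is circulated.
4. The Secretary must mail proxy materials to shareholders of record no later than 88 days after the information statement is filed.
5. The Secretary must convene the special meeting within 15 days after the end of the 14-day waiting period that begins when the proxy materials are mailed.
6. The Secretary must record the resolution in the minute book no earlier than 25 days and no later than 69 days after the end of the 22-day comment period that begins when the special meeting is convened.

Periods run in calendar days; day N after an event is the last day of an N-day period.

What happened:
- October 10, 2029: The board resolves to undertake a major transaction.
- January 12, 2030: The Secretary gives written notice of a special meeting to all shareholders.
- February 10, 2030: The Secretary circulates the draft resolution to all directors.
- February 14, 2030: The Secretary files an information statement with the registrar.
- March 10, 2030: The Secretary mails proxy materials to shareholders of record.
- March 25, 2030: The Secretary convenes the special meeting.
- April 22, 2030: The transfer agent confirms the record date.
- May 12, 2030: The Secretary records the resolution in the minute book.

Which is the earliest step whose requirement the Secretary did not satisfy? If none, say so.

Step 1 — counting 82 days from October 10, 2029 (when the board resolution is passed) gives a deadline of December 31, 2029; not done until January 12, 2030, 12 days after the deadline.
That is the first point of non-compliance.

Step 1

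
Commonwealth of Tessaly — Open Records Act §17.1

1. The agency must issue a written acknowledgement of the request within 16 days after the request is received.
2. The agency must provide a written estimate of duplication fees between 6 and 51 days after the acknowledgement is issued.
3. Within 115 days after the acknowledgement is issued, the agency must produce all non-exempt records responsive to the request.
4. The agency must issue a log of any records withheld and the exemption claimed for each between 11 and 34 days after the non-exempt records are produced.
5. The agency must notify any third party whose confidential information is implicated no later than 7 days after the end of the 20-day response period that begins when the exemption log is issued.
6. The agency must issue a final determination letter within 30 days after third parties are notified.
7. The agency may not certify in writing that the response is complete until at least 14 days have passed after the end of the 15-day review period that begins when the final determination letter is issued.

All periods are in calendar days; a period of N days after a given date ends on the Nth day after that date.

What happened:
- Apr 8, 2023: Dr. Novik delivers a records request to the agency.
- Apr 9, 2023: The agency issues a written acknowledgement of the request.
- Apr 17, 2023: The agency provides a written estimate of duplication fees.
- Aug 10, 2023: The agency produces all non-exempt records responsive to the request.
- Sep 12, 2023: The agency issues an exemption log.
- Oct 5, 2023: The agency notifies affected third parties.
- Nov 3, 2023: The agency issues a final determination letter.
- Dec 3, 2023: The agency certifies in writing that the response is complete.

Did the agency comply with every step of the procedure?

No

(1) due by Apr 8, 2023 + 16 days = Apr 24, 2023; Apr 9, 2023 is within that limit.
(2) the permitted window runs from Apr 9, 2023 + 6 = Apr 15, 2023 to Apr 9, 2023 + 51 = May 30, 2023; Apr 17, 2023 falls inside that range.
(3) due by Apr 9, 2023 + 115 days = Aug 2, 2023; done Aug 10, 2023 — 8 days late.
The analysis stops there.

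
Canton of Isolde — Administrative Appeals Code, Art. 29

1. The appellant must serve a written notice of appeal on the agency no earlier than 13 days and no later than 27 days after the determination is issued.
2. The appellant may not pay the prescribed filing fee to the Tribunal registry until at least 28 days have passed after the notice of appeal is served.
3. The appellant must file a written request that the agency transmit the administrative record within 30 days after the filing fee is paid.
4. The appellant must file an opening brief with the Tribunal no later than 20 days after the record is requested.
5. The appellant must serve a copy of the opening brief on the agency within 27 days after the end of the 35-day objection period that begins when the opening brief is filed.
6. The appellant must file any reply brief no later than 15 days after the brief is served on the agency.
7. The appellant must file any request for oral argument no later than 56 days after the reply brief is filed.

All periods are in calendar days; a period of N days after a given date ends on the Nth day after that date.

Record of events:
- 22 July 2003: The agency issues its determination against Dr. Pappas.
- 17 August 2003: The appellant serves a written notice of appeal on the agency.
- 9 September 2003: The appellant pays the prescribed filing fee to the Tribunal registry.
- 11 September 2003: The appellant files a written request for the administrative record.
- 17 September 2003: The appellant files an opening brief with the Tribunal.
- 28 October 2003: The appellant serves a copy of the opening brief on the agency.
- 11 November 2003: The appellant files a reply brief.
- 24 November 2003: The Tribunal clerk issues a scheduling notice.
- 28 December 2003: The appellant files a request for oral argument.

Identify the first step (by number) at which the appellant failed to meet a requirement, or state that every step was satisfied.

(1) the permitted window runs from 22 July 2003 + 13 = 4 August 2003 to 22 July 2003 + 27 = 18 August 2003; done 17 August 2003 — within the window.
(2) permitted from 17 August 2003 + 28 days = 14 September 2003 onward; 9 September 2003 is 5 days before the earliest permitted date.
Later steps need not be reached.

Step 2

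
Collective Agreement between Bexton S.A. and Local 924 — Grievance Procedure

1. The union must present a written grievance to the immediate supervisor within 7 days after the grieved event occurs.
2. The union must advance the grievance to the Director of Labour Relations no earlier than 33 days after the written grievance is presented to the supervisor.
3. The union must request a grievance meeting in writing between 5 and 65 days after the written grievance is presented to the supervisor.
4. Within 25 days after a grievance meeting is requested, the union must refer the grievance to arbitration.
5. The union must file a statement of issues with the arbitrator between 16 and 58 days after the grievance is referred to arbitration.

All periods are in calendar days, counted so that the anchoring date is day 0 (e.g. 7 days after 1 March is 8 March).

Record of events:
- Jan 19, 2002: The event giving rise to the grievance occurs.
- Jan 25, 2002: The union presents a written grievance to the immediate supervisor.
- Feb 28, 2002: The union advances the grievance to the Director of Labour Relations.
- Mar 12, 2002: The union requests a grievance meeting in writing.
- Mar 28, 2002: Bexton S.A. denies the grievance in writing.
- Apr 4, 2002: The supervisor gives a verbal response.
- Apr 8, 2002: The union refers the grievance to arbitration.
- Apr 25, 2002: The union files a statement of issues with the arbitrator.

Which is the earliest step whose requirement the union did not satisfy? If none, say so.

Step 1: 7 days after Jan 19, 2002 (when the grieved event occurs) is Jan 26, 2002; Jan 25, 2002 is within that limit.
Step 2: the earliest permitted date is 33 days after Jan 25, 2002 (when the written grievance is presented to the supervisor), i.e. Feb 27, 2002; done Feb 28, 2002, after the minimum wait.
Step 3: the window is 5–65 days after Jan 25, 2002 (when the written grievance is presented to the supervisor), so Jan 30, 2002 through Mar 31, 2002; Mar 12, 2002 falls inside that range.
Step 4: 25 days after Mar 12, 2002 (when a grievance meeting is requested) is Apr 6, 2002; done Apr 8, 2002 — 2 days late.
No need to go further; step 4 was not satisfied.

Step 4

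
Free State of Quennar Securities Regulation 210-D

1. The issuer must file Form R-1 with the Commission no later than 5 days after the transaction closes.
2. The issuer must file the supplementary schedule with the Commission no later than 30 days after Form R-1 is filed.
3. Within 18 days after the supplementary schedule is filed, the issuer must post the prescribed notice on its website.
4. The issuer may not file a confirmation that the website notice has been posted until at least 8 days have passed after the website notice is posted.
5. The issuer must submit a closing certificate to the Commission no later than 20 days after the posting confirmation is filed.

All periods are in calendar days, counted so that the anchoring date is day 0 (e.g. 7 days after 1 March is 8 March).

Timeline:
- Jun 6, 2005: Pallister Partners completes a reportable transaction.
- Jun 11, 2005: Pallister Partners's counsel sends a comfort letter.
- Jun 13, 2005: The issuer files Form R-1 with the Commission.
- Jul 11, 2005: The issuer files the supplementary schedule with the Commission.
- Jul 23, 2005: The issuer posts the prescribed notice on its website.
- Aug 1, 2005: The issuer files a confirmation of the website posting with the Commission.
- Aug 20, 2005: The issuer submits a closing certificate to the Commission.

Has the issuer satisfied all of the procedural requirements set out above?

(1) due by Jun 6, 2005 + 5 days = Jun 11, 2005; done Jun 13, 2005 — 2 days late.
That is the first point of non-compliance.

No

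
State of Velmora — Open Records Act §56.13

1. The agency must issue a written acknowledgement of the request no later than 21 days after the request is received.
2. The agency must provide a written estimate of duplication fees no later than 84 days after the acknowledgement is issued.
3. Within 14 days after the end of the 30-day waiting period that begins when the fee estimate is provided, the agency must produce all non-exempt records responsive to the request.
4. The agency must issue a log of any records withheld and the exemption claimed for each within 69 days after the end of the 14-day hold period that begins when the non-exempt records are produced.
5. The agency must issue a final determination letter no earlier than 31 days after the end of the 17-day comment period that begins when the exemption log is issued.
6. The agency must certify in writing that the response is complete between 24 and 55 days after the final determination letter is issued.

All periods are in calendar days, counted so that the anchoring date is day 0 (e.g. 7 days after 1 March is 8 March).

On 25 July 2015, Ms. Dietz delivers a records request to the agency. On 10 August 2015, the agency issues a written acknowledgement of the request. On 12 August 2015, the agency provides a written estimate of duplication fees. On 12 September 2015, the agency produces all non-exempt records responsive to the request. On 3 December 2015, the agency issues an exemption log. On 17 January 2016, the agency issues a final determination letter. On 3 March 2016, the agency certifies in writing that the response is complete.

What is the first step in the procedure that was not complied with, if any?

Step 5

Step 1 — counting 21 days from 25 July 2015 (when the request is received) gives a deadline of 15 August 2015; completed 10 August 2015, before the deadline.
Step 2 — counting 84 days from 10 August 2015 (when the acknowledgement is issued) gives a deadline of 2 November 2015; done 12 August 2015 — timely.
Step 3 — counting 14 days from 11 September 2015 (end of the 30-day waiting period, which began when the fee estimate is provided on 12 August 2015) gives a deadline of 25 September 2015; completed 12 September 2015, before the deadline.
Step 4 — counting 69 days from 26 September 2015 (end of the 14-day hold period, which began when the non-exempt records are produced on 12 September 2015) gives a deadline of 4 December 2015; completed 3 December 2015, before the deadline.
Step 5 — must wait 31 days from 20 December 2015 (end of the 17-day comment period, which began when the exemption log is issued on 3 December 2015), so not before 20 January 2016; done 17 January 2016 — 3 days too early.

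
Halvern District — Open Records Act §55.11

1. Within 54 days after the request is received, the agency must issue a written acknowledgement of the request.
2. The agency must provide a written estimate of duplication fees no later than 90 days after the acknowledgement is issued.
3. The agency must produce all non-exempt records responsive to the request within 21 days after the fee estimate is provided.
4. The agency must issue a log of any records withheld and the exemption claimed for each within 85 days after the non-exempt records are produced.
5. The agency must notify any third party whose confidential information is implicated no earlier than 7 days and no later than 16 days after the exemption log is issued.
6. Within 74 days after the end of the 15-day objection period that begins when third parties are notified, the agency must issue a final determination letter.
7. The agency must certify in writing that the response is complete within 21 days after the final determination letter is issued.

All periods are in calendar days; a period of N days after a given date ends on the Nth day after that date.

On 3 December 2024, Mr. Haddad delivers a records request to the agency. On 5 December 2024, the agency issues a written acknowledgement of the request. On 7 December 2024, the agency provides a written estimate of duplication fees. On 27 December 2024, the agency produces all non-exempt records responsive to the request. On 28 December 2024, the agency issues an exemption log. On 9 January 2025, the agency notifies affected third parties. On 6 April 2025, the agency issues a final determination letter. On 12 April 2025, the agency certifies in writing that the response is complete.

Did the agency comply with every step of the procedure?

Step 1: 54 days after 3 December 2024 (when the request is received) is 26 January 2025; 5 December 2024 is within that limit.
Step 2: 90 days after 5 December 2024 (when the acknowledgement is issued) is 5 March 2025; done 7 December 2024 — timely.
Step 3: 21 days after 7 December 2024 (when the fee estimate is provided) is 28 December 2024; done 27 December 2024 — timely.
Step 4: 85 days after 27 December 2024 (when the non-exempt records are produced) is 22 March 2025; completed 28 December 2024, before the deadline.
Step 5: the window is 7–16 days after 28 December 2024 (when the exemption log is issued), so 4 January 2025 through 13 January 2025; done 9 January 2025, which is between those dates.
Step 6: 74 days after 24 January 2025 (end of the 15-day objection period, which began when third parties are notified on 9 January 2025) is 8 April 2025; 6 April 2025 is within that limit.
Step 7: 21 days after 6 April 2025 (when the final determination letter is issued) is 27 April 2025; completed 12 April 2025, before the deadline.

Yes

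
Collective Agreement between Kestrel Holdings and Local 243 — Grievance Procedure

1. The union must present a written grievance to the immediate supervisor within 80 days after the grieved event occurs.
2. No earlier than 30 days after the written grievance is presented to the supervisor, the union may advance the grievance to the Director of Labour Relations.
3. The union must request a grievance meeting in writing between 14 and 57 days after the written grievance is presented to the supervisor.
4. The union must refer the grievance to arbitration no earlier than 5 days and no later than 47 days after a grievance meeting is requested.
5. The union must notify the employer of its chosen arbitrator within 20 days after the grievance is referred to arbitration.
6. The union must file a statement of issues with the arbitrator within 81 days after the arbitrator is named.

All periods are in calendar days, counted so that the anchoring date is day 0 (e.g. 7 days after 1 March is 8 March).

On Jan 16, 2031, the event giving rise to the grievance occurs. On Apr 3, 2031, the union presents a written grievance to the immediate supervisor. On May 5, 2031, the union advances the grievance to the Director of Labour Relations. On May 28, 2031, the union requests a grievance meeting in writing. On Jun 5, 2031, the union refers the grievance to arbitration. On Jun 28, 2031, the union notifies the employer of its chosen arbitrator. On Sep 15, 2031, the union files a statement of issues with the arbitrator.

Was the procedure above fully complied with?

(1) due by Jan 16, 2031 + 80 days = Apr 6, 2031; Apr 3, 2031 is within that limit.
(2) permitted from Apr 3, 2031 + 30 days = May 3, 2031 onward; May 5, 2031 is on or after that date.
(3) the permitted window runs from Apr 3, 2031 + 14 = Apr 17, 2031 to Apr 3, 2031 + 57 = May 30, 2031; done May 28, 2031 — within the window.
(4) the permitted window runs from May 28, 2031 + 5 = Jun 2, 2031 to May 28, 2031 + 47 = Jul 14, 2031; done Jun 5, 2031 — within the window.
(5) due by Jun 5, 2031 + 20 days = Jun 25, 2031; Jun 28, 2031 misses that deadline by 3 days.

No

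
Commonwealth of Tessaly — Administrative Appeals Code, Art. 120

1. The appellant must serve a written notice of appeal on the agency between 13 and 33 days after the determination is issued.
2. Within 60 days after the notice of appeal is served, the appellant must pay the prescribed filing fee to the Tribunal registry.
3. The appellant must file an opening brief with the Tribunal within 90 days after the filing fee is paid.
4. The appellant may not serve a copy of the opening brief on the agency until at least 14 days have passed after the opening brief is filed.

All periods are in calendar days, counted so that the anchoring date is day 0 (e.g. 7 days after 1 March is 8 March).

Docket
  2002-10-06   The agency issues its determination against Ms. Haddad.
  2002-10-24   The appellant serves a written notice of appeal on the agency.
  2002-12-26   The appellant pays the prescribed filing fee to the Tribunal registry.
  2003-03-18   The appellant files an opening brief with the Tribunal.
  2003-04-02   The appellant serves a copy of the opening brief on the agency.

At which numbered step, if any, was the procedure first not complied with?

Step 1 — 13 and 33 days from 2002-10-06 (when the determination is issued) are 2002-10-19 and 2002-11-08 respectively; done 2002-10-24, which is between those dates.
Step 2 — counting 60 days from 2002-10-24 (when the notice of appeal is served) gives a deadline of 2002-12-23; not done until 2002-12-26, 3 days after the deadline.
The procedure was therefore not followed at step 2.

Step 2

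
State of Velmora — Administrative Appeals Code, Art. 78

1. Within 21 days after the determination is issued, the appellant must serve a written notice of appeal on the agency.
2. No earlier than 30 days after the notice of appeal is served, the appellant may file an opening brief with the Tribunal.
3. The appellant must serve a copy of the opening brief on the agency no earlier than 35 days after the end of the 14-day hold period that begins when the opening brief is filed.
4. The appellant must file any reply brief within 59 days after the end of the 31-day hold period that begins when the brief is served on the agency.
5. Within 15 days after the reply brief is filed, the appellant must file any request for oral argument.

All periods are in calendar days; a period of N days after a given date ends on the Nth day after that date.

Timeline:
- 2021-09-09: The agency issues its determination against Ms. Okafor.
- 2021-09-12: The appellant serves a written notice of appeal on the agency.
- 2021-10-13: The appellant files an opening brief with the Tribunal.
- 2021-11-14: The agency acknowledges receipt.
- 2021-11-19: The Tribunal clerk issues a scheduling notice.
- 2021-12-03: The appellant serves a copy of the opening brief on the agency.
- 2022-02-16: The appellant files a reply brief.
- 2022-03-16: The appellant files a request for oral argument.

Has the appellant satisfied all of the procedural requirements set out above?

No

Step 1 — counting 21 days from 2021-09-09 (when the determination is issued) gives a deadline of 2021-09-30; done 2021-09-12 — timely.
Step 2 — must wait 30 days from 2021-09-12 (when the notice of appeal is served), so not before 2021-10-12; done 2021-10-13, after the minimum wait.
Step 3 — must wait 35 days from 2021-10-27 (end of the 14-day hold period, which began when the opening brief is filed on 2021-10-13), so not before 2021-12-01; 2021-12-03 is on or after that date.
Step 4 — counting 59 days from 2022-01-03 (end of the 31-day hold period, which began when the brief is served on the agency on 2021-12-03) gives a deadline of 2022-03-03; completed 2022-02-16, before the deadline.
Step 5 — counting 15 days from 2022-02-16 (when the reply brief is filed) gives a deadline of 2022-03-03; not done until 2022-03-16, 13 days after the deadline.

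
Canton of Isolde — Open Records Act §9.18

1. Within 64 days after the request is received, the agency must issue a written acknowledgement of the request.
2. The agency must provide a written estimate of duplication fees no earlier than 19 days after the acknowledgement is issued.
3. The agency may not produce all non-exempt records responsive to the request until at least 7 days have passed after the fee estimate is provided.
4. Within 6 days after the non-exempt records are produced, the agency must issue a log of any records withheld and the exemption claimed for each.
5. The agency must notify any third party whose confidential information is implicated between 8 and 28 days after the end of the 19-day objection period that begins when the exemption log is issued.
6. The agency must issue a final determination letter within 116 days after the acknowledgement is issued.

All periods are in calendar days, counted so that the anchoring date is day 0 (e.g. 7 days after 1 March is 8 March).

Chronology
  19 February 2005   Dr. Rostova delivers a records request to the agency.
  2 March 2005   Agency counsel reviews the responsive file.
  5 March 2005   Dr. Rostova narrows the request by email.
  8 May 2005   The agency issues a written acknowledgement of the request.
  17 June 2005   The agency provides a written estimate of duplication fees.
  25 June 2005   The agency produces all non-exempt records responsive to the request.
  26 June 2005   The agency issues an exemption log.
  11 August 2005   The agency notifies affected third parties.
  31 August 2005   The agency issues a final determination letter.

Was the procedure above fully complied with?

(1) due by 19 February 2005 + 64 days = 24 April 2005; 8 May 2005 misses that deadline by 14 days.

No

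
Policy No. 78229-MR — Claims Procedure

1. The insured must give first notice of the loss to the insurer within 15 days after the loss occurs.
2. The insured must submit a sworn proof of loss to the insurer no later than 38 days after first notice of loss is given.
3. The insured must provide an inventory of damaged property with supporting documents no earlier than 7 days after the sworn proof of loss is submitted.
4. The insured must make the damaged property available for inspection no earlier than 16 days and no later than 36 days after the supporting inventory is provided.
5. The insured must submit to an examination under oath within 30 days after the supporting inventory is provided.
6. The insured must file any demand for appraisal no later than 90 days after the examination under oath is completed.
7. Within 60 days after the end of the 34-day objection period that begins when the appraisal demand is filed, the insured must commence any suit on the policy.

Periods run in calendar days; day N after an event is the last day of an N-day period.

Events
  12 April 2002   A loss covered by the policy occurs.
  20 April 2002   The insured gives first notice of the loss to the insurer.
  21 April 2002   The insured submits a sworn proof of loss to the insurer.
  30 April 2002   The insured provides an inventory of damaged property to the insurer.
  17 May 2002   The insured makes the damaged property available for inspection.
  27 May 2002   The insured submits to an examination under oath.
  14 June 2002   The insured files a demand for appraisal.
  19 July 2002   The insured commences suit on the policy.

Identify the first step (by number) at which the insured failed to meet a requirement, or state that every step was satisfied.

None — every step was satisfied

Step 1 — counting 15 days from 12 April 2002 (when the loss occurs) gives a deadline of 27 April 2002; completed 20 April 2002, before the deadline.
Step 2 — counting 38 days from 20 April 2002 (when first notice of loss is given) gives a deadline of 28 May 2002; completed 21 April 2002, before the deadline.
Step 3 — must wait 7 days from 21 April 2002 (when the sworn proof of loss is submitted), so not before 28 April 2002; done 30 April 2002 — permitted.
Step 4 — 16 and 36 days from 30 April 2002 (when the supporting inventory is provided) are 16 May 2002 and 5 June 2002 respectively; done 17 May 2002 — within the window.
Step 5 — counting 30 days from 30 April 2002 (when the supporting inventory is provided) gives a deadline of 30 May 2002; completed 27 May 2002, before the deadline.
Step 6 — counting 90 days from 27 May 2002 (when the examination under oath is completed) gives a deadline of 25 August 2002; 14 June 2002 is within that limit.
Step 7 — counting 60 days from 18 July 2002 (end of the 34-day objection period, which began when the appraisal demand is filed on 14 June 2002) gives a deadline of 16 September 2002; 19 July 2002 is within that limit.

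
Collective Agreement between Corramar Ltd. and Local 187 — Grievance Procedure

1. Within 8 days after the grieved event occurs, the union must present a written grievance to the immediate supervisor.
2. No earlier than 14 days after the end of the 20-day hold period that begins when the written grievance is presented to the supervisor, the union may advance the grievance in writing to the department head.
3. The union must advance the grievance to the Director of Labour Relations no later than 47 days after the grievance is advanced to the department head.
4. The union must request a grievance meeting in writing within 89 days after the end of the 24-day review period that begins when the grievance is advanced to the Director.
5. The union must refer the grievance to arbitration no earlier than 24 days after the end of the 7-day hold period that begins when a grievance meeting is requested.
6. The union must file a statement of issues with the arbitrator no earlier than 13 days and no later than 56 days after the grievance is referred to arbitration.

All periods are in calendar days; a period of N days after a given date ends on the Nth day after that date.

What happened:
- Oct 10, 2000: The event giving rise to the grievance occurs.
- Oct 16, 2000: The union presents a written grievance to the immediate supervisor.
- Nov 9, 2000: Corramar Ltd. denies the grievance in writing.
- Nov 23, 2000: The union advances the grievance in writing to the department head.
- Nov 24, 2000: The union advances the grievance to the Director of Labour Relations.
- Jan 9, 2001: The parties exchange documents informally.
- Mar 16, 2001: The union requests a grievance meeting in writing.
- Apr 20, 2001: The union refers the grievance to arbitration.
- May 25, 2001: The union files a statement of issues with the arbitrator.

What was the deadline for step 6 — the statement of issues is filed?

Jun 15, 2001

Step 6 runs from Apr 20, 2001, when the grievance is referred to arbitration. The window is 13–56 days after Apr 20, 2001; it closes on Jun 15, 2001.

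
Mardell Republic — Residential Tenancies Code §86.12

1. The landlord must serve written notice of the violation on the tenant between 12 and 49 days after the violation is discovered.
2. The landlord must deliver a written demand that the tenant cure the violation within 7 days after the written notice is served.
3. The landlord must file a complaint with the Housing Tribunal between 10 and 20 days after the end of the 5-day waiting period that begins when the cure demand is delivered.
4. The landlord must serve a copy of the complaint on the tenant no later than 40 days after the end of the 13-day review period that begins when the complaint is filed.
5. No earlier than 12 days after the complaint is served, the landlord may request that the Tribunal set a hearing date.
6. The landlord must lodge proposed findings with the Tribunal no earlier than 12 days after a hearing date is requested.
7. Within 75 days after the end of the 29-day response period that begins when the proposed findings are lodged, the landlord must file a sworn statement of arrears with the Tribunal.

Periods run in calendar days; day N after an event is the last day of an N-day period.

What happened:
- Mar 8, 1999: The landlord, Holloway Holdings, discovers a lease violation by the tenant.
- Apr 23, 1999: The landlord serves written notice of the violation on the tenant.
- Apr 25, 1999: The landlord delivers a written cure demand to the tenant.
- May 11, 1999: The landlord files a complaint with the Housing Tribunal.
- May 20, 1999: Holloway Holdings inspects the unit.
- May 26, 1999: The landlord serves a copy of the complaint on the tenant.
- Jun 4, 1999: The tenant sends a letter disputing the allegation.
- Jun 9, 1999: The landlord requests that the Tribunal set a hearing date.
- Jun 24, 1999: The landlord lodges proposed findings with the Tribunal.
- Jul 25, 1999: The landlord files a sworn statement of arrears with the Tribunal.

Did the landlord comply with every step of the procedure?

(1) the permitted window runs from Mar 8, 1999 + 12 = Mar 20, 1999 to Mar 8, 1999 + 49 = Apr 26, 1999; Apr 23, 1999 falls inside that range.
(2) due by Apr 23, 1999 + 7 days = Apr 30, 1999; done Apr 25, 1999 — timely.
(3) the permitted window runs from Apr 30, 1999 + 10 = May 10, 1999 to Apr 30, 1999 + 20 = May 20, 1999; done May 11, 1999 — within the window.
(4) due by May 24, 1999 + 40 days = Jul 3, 1999; done May 26, 1999 — timely.
(5) permitted from May 26, 1999 + 12 days = Jun 7, 1999 onward; done Jun 9, 1999, after the minimum wait.
(6) permitted from Jun 9, 1999 + 12 days = Jun 21, 1999 onward; done Jun 24, 1999 — permitted.
(7) due by Jul 23, 1999 + 75 days = Oct 6, 1999; completed Jul 25, 1999, before the deadline.

Yes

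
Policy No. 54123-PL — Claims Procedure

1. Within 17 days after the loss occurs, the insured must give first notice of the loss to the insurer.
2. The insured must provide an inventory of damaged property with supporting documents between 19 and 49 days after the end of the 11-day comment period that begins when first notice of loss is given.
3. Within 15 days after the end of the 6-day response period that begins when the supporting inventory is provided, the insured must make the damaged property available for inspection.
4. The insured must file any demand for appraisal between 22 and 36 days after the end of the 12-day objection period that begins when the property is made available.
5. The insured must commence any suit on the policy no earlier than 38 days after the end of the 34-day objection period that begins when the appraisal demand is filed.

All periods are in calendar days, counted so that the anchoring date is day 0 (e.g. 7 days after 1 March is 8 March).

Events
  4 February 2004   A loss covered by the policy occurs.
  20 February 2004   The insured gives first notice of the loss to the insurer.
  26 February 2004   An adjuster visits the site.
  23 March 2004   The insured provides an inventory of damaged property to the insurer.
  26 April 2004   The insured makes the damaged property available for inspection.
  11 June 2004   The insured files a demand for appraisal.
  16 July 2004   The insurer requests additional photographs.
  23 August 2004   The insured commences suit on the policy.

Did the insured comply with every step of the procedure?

(1) due by 4 February 2004 + 17 days = 21 February 2004; completed 20 February 2004, before the deadline.
(2) the permitted window runs from 2 March 2004 + 19 = 21 March 2004 to 2 March 2004 + 49 = 20 April 2004; done 23 March 2004, which is between those dates.
(3) due by 29 March 2004 + 15 days = 13 April 2004; not done until 26 April 2004, 13 days after the deadline.
The analysis stops there.

No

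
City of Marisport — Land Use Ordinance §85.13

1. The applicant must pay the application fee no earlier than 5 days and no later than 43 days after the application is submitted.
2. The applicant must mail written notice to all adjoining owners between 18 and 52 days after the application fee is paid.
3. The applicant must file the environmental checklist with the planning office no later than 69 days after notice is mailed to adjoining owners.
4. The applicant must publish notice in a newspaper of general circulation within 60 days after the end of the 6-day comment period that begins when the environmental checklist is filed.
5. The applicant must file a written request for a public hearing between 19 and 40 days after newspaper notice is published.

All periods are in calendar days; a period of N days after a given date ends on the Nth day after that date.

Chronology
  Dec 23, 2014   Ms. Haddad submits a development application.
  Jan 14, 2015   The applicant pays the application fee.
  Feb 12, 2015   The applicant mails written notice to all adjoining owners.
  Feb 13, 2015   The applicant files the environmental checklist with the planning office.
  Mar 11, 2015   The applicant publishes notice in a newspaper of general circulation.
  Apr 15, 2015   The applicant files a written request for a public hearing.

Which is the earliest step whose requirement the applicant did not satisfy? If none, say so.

Step 1: the window is 5–43 days after Dec 23, 2014 (when the application is submitted), so Dec 28, 2014 through Feb 4, 2015; done Jan 14, 2015, which is between those dates.
Step 2: the window is 18–52 days after Jan 14, 2015 (when the application fee is paid), so Feb 1, 2015 through Mar 7, 2015; Feb 12, 2015 falls inside that range.
Step 3: 69 days after Feb 12, 2015 (when notice is mailed to adjoining owners) is Apr 22, 2015; done Feb 13, 2015 — timely.
Step 4: 60 days after Feb 19, 2015 (end of the 6-day comment period, which began when the environmental checklist is filed on Feb 13, 2015) is Apr 20, 2015; Mar 11, 2015 is within that limit.
Step 5: the window is 19–40 days after Mar 11, 2015 (when newspaper notice is published), so Mar 30, 2015 through Apr 20, 2015; done Apr 15, 2015, which is between those dates.

None — every step was satisfied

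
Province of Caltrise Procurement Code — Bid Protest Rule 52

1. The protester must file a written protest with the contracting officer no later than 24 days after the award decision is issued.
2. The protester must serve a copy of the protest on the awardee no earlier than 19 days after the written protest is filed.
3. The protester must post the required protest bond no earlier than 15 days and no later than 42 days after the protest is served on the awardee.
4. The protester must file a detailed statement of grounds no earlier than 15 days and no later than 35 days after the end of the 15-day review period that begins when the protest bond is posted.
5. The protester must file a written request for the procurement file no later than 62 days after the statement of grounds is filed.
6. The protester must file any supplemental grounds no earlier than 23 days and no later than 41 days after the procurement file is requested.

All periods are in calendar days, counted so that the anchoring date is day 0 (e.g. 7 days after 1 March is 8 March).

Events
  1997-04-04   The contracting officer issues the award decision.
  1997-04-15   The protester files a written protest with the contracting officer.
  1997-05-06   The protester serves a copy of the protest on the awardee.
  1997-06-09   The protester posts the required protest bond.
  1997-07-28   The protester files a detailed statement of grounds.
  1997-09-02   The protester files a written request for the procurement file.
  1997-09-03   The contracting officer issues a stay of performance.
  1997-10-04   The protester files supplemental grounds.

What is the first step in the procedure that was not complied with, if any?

None — every step was satisfied

Step 1: 24 days after 1997-04-04 (when the award decision is issued) is 1997-04-28; completed 1997-04-15, before the deadline.
Step 2: the earliest permitted date is 19 days after 1997-04-15 (when the written protest is filed), i.e. 1997-05-04; done 1997-05-06 — permitted.
Step 3: the window is 15–42 days after 1997-05-06 (when the protest is served on the awardee), so 1997-05-21 through 1997-06-17; done 1997-06-09, which is between those dates.
Step 4: the window is 15–35 days after 1997-06-24 (end of the 15-day review period, which began when the protest bond is posted on 1997-06-09), so 1997-07-09 through 1997-07-29; done 1997-07-28 — within the window.
Step 5: 62 days after 1997-07-28 (when the statement of grounds is filed) is 1997-09-28; done 1997-09-02 — timely.
Step 6: the window is 23–41 days after 1997-09-02 (when the procurement file is requested), so 1997-09-25 through 1997-10-13; done 1997-10-04 — within the window.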